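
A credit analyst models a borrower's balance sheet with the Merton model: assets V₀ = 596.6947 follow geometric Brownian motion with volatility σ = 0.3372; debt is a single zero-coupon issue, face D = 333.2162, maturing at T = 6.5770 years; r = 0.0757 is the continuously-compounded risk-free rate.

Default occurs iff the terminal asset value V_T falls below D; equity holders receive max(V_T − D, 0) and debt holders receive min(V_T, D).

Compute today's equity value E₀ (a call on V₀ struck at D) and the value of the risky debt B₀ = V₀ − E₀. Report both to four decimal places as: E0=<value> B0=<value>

d₁ = [ln(V₀/D) + (r + σ²/2)T] / (σ√T)
   = [ln(596.6947/333.2162) + (0.0757 + 0.5·0.3372²)·6.5770] / (0.3372·√6.5770)
   = [0.582614 + 0.871794] / 0.864772 = 1.681840
d₂ = d₁ − σ√T = 1.681840 − 0.864772 = 0.817069
N(d₁) = 0.953700,  N(d₂) = 0.793055,  e^(−rT) = 0.607819
E₀ = V₀·N(d₁) − D·e^(−rT)·N(d₂)
   = 596.6947·0.953700 − 333.2162·0.607819·0.793055 = 408.446334
B₀ = V₀ − E₀ = 596.6947 − 408.446334 = 188.248366

E0=408.4463 B0=188.2484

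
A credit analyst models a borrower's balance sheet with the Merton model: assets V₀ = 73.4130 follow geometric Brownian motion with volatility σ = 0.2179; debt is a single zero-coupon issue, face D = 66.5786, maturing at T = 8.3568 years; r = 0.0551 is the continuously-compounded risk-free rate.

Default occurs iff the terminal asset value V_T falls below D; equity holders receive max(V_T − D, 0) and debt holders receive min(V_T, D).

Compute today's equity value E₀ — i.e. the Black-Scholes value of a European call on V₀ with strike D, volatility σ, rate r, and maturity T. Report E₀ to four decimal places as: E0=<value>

d₁ = [ln(V₀/D) + (r + σ²/2)T] / (σ√T)
   = [ln(73.4130/66.5786) + (0.0551 + 0.5·0.2179²)·8.3568] / (0.2179·√8.3568)
   = [0.097718 + 0.658852] / 0.629908 = 1.201079
d₂ = d₁ − σ√T = 1.201079 − 0.629908 = 0.571171
N(d₁) = 0.885140,  N(d₂) = 0.716058,  e^(−rT) = 0.630994
E₀ = V₀·N(d₁) − D·e^(−rT)·N(d₂)
   = 73.4130·0.885140 − 66.5786·0.630994·0.716058 = 34.898686

E0=34.8987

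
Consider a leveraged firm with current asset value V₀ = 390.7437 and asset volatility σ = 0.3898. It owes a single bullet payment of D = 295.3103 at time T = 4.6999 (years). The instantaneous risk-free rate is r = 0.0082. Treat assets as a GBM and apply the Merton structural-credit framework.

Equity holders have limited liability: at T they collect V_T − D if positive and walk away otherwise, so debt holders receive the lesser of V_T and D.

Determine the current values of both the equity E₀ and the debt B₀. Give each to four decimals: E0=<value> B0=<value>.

E0=170.9955 B0=219.7482

d₁ = [ln(V₀/D) + (r + σ²/2)T] / (σ√T)
   = [ln(390.7437/295.3103) + (0.0082 + 0.5·0.3898²)·4.6999] / (0.3898·√4.6999)
   = [0.280025 + 0.395600] / 0.845057 = 0.799502
d₂ = d₁ − σ√T = 0.799502 − 0.845057 = -0.045555
N(d₁) = 0.788000,  N(d₂) = 0.481832,  e^(−rT) = 0.962194
E₀ = V₀·N(d₁) − D·e^(−rT)·N(d₂)
   = 390.7437·0.788000 − 295.3103·0.962194·0.481832 = 170.995514
B₀ = V₀ − E₀ = 390.7437 − 170.995514 = 219.748186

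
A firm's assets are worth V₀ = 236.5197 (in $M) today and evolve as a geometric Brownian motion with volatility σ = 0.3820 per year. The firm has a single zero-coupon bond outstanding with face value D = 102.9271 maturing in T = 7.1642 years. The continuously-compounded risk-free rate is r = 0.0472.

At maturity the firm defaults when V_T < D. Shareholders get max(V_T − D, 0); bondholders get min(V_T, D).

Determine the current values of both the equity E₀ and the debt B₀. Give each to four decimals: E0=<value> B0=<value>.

E0=170.8842 B0=65.6355

d₁ = [ln(V₀/D) + (r + σ²/2)T] / (σ√T)
   = [ln(236.5197/102.9271) + (0.0472 + 0.5·0.3820²)·7.1642] / (0.3820·√7.1642)
   = [0.832011 + 0.860865] / 1.022462 = 1.655685
d₂ = d₁ − σ√T = 1.655685 − 1.022462 = 0.633223
N(d₁) = 0.951107,  N(d₂) = 0.736706,  e^(−rT) = 0.713088
E₀ = V₀·N(d₁) − D·e^(−rT)·N(d₂)
   = 236.5197·0.951107 − 102.9271·0.713088·0.736706 = 170.884246
B₀ = V₀ − E₀ = 236.5197 − 170.884246 = 65.635454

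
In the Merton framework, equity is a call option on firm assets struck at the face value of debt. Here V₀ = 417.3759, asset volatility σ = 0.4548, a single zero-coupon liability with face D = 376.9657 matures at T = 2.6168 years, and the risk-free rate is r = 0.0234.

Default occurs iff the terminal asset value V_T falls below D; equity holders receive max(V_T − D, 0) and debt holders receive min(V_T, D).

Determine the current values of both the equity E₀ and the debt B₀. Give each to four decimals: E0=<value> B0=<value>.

d₁ = [ln(V₀/D) + (r + σ²/2)T] / (σ√T)
   = [ln(417.3759/376.9657) + (0.0234 + 0.5·0.4548²)·2.6168] / (0.4548·√2.6168)
   = [0.101833 + 0.331867] / 0.735708 = 0.589499
d₂ = d₁ − σ√T = 0.589499 − 0.735708 = -0.146209
N(d₁) = 0.722237,  N(d₂) = 0.441878,  e^(−rT) = 0.940604
E₀ = V₀·N(d₁) − D·e^(−rT)·N(d₂)
   = 417.3759·0.722237 − 376.9657·0.940604·0.441878 = 144.765104
B₀ = V₀ − E₀ = 417.3759 − 144.765104 = 272.610796

E0=144.7651 B0=272.6108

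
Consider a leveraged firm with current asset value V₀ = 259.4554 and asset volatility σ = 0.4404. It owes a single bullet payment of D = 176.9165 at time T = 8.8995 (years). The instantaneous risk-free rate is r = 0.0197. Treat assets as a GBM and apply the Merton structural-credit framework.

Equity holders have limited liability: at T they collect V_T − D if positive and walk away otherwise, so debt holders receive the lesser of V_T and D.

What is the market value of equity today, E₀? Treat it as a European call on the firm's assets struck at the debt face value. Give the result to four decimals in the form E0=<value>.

E0=162.6031

d₁ = [ln(V₀/D) + (r + σ²/2)T] / (σ√T)
   = [ln(259.4554/176.9165) + (0.0197 + 0.5·0.4404²)·8.8995] / (0.4404·√8.8995)
   = [0.382907 + 1.038359] / 1.313803 = 1.081795
d₂ = d₁ − σ√T = 1.081795 − 1.313803 = -0.232007
N(d₁) = 0.860328,  N(d₂) = 0.408266,  e^(−rT) = 0.839188
E₀ = V₀·N(d₁) − D·e^(−rT)·N(d₂)
   = 259.4554·0.860328 − 176.9165·0.839188·0.408266 = 162.603059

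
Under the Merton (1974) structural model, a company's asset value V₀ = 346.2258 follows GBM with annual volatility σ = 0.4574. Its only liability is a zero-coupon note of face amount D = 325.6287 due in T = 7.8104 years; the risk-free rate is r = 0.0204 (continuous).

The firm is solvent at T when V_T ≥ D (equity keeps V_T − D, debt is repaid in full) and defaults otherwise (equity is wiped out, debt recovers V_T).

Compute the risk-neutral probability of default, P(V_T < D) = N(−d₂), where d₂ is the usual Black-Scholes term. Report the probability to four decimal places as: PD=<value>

d₁ = [ln(V₀/D) + (r + σ²/2)T] / (σ√T)
   = [ln(346.2258/325.6287) + (0.0204 + 0.5·0.4574²)·7.8104] / (0.4574·√7.8104)
   = [0.061333 + 0.976358] / 1.278300 = 0.811774
d₂ = d₁ − σ√T = 0.811774 − 1.278300 = -0.466526
risk-neutral PD = N(−d₂) = N(0.466526) = 0.679580

PD=0.6796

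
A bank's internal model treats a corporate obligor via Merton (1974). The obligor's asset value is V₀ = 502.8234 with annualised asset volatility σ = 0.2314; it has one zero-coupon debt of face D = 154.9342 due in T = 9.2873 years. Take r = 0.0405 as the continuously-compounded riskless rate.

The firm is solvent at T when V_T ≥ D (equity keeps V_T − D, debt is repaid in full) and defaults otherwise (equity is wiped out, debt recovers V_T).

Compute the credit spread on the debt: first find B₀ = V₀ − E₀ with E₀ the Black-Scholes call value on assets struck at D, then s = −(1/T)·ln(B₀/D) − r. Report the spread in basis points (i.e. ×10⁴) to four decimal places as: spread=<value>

d₁ = [ln(V₀/D) + (r + σ²/2)T] / (σ√T)
   = [ln(502.8234/154.9342) + (0.0405 + 0.5·0.2314²)·9.2873] / (0.2314·√9.2873)
   = [1.177239 + 0.624784] / 0.705193 = 2.555361
d₂ = d₁ − σ√T = 2.555361 − 0.705193 = 1.850167
N(d₁) = 0.994696,  N(d₂) = 0.967855,  e^(−rT) = 0.686509
E₀ = V₀·N(d₁) − D·e^(−rT)·N(d₂)
   = 502.8234·0.994696 − 154.9342·0.686509·0.967855 = 397.211757
B₀ = V₀ − E₀ = 502.8234 − 397.211757 = 105.611643
spread = −(1/T)·ln(B₀/D) − r = −(1/9.2873)·ln(105.611643/154.9342) − 0.0405 = 0.00076408
in basis points: 0.00076408 × 10⁴ = 7.6408 bp

spread=7.6408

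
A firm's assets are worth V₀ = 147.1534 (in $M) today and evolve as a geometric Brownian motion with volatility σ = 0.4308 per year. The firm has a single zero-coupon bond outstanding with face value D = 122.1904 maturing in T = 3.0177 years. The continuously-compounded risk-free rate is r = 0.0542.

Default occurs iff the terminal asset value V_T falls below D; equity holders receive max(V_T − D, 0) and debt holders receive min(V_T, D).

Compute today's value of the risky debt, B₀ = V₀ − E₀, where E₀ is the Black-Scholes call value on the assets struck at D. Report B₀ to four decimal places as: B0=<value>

d₁ = [ln(V₀/D) + (r + σ²/2)T] / (σ√T)
   = [ln(147.1534/122.1904) + (0.0542 + 0.5·0.4308²)·3.0177] / (0.4308·√3.0177)
   = [0.185895 + 0.443585] / 0.748365 = 0.841140
d₂ = d₁ − σ√T = 0.841140 − 0.748365 = 0.092774
N(d₁) = 0.799865,  N(d₂) = 0.536959,  e^(−rT) = 0.849116
E₀ = V₀·N(d₁) − D·e^(−rT)·N(d₂)
   = 147.1534·0.799865 − 122.1904·0.849116·0.536959 = 61.991368
B₀ = V₀ − E₀ = 147.1534 − 61.991368 = 85.162032

B0=85.1620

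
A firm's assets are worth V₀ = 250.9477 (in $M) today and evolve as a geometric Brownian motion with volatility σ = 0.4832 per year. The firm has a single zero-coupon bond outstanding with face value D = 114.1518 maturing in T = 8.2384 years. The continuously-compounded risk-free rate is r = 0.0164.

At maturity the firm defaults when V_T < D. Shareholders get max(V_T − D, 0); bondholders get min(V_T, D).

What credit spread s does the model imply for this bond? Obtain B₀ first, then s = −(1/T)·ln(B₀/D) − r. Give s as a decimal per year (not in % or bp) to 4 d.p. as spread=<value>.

d₁ = [ln(V₀/D) + (r + σ²/2)T] / (σ√T)
   = [ln(250.9477/114.1518) + (0.0164 + 0.5·0.4832²)·8.2384] / (0.4832·√8.2384)
   = [0.787715 + 1.096870] / 1.386910 = 1.358837
d₂ = d₁ − σ√T = 1.358837 − 1.386910 = -0.028073
N(d₁) = 0.912901,  N(d₂) = 0.488802,  e^(−rT) = 0.873620
E₀ = V₀·N(d₁) − D·e^(−rT)·N(d₂)
   = 250.9477·0.912901 − 114.1518·0.873620·0.488802 = 180.344465
B₀ = V₀ − E₀ = 250.9477 − 180.344465 = 70.603235
spread = −(1/T)·ln(B₀/D) − r = −(1/8.2384)·ln(70.603235/114.1518) − 0.0164 = 0.04191875

spread=0.0419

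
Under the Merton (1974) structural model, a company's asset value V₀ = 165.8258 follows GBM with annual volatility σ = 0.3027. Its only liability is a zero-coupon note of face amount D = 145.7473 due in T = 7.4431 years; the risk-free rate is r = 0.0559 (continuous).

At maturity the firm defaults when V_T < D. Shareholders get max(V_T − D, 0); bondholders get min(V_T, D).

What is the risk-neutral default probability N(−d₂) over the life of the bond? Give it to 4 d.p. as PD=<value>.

d₁ = [ln(V₀/D) + (r + σ²/2)T] / (σ√T)
   = [ln(165.8258/145.7473) + (0.0559 + 0.5·0.3027²)·7.4431] / (0.3027·√7.4431)
   = [0.129064 + 0.757065] / 0.825828 = 1.073019
d₂ = d₁ − σ√T = 1.073019 − 0.825828 = 0.247191
risk-neutral PD = N(−d₂) = N(-0.247191) = 0.402380

PD=0.4024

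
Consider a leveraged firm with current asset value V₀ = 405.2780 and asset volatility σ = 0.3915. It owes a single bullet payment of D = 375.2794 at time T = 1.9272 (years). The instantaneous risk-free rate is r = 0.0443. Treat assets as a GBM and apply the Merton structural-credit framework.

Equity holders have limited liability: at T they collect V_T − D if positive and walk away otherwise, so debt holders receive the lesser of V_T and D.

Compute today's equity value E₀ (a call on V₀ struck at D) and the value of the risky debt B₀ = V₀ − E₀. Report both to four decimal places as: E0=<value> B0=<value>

d₁ = [ln(V₀/D) + (r + σ²/2)T] / (σ√T)
   = [ln(405.2780/375.2794) + (0.0443 + 0.5·0.3915²)·1.9272] / (0.3915·√1.9272)
   = [0.076902 + 0.233068] / 0.543495 = 0.570329
d₂ = d₁ − σ√T = 0.570329 − 0.543495 = 0.026834
N(d₁) = 0.715773,  N(d₂) = 0.510704,  e^(−rT) = 0.918168
E₀ = V₀·N(d₁) − D·e^(−rT)·N(d₂)
   = 405.2780·0.715773 − 375.2794·0.918168·0.510704 = 114.113859
B₀ = V₀ − E₀ = 405.2780 − 114.113859 = 291.164141

E0=114.1139 B0=291.1641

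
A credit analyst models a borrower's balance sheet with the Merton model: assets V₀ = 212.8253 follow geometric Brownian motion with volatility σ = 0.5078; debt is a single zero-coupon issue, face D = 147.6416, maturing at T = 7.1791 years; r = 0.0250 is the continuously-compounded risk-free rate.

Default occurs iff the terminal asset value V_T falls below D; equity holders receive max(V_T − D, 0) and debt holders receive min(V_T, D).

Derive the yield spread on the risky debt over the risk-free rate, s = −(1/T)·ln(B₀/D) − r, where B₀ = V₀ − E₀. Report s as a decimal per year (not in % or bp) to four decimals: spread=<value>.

d₁ = [ln(V₀/D) + (r + σ²/2)T] / (σ√T)
   = [ln(212.8253/147.6416) + (0.0250 + 0.5·0.5078²)·7.1791] / (0.5078·√7.1791)
   = [0.365684 + 1.105082] / 1.360591 = 1.080975
d₂ = d₁ − σ√T = 1.080975 − 1.360591 = -0.279616
N(d₁) = 0.860146,  N(d₂) = 0.389886,  e^(−rT) = 0.835707
E₀ = V₀·N(d₁) − D·e^(−rT)·N(d₂)
   = 212.8253·0.860146 − 147.6416·0.835707·0.389886 = 134.954697
B₀ = V₀ − E₀ = 212.8253 − 134.954697 = 77.870603
spread = −(1/T)·ln(B₀/D) − r = −(1/7.1791)·ln(77.870603/147.6416) − 0.0250 = 0.06411134

spread=0.0641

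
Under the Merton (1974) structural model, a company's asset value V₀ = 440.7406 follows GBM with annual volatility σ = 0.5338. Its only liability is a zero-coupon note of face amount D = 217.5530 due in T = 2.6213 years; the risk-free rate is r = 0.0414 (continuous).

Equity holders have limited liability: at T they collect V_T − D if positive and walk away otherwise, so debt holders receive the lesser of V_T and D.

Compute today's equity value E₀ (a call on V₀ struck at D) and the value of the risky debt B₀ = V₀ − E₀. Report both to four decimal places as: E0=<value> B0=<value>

E0=267.7726 B0=172.9680

d₁ = [ln(V₀/D) + (r + σ²/2)T] / (σ√T)
   = [ln(440.7406/217.5530) + (0.0414 + 0.5·0.5338²)·2.6213] / (0.5338·√2.6213)
   = [0.706014 + 0.481982] / 0.864245 = 1.374605
d₂ = d₁ − σ√T = 1.374605 − 0.864245 = 0.510360
N(d₁) = 0.915373,  N(d₂) = 0.695100,  e^(−rT) = 0.897159
E₀ = V₀·N(d₁) − D·e^(−rT)·N(d₂)
   = 440.7406·0.915373 − 217.5530·0.897159·0.695100 = 267.772586
B₀ = V₀ − E₀ = 440.7406 − 267.772586 = 172.968014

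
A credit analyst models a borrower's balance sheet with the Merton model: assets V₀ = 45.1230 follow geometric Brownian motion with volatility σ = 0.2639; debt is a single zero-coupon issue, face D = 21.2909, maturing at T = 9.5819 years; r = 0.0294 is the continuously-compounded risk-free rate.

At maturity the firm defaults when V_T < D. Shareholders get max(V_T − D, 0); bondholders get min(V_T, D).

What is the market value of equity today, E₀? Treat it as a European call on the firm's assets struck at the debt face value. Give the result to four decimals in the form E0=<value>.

d₁ = [ln(V₀/D) + (r + σ²/2)T] / (σ√T)
   = [ln(45.1230/21.2909) + (0.0294 + 0.5·0.2639²)·9.5819] / (0.2639·√9.5819)
   = [0.751112 + 0.615365] / 0.816893 = 1.672774
d₂ = d₁ − σ√T = 1.672774 − 0.816893 = 0.855881
N(d₁) = 0.952814,  N(d₂) = 0.803968,  e^(−rT) = 0.754494
E₀ = V₀·N(d₁) − D·e^(−rT)·N(d₂)
   = 45.1230·0.952814 − 21.2909·0.754494·0.803968 = 30.079000

E0=30.0790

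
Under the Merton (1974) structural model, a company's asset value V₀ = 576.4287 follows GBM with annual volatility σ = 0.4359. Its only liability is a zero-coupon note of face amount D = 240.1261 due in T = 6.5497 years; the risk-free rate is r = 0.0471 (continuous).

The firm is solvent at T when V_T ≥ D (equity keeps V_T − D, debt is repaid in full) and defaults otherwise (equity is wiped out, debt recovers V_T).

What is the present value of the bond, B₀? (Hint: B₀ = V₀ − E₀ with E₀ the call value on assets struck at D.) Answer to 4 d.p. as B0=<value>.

B0=152.5682

d₁ = [ln(V₀/D) + (r + σ²/2)T] / (σ√T)
   = [ln(576.4287/240.1261) + (0.0471 + 0.5·0.4359²)·6.5497] / (0.4359·√6.5497)
   = [0.875687 + 0.930741] / 1.115572 = 1.619285
d₂ = d₁ − σ√T = 1.619285 − 1.115572 = 0.503713
N(d₁) = 0.947307,  N(d₂) = 0.692768,  e^(−rT) = 0.734555
E₀ = V₀·N(d₁) − D·e^(−rT)·N(d₂)
   = 576.4287·0.947307 − 240.1261·0.734555·0.692768 = 423.860468
B₀ = V₀ − E₀ = 576.4287 − 423.860468 = 152.568232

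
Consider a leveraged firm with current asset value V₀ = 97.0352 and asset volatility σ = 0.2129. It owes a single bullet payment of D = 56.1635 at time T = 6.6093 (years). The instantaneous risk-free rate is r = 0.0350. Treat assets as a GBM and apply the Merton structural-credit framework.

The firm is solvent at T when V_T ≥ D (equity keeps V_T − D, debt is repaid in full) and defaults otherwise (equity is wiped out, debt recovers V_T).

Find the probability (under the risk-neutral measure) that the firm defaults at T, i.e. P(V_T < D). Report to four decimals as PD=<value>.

d₁ = [ln(V₀/D) + (r + σ²/2)T] / (σ√T)
   = [ln(97.0352/56.1635) + (0.0350 + 0.5·0.2129²)·6.6093] / (0.2129·√6.6093)
   = [0.546807 + 0.381113] / 0.547335 = 1.695342
d₂ = d₁ − σ√T = 1.695342 − 0.547335 = 1.148006
risk-neutral PD = N(−d₂) = N(-1.148006) = 0.125483

PD=0.1255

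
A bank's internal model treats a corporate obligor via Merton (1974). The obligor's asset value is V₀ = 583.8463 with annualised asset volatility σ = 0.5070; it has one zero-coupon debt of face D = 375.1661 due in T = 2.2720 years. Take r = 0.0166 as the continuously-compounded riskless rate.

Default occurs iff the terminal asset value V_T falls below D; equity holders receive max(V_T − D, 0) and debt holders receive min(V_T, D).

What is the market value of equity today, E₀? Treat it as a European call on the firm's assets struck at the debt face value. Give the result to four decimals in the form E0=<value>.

d₁ = [ln(V₀/D) + (r + σ²/2)T] / (σ√T)
   = [ln(583.8463/375.1661) + (0.0166 + 0.5·0.5070²)·2.2720] / (0.5070·√2.2720)
   = [0.442269 + 0.329723] / 0.764209 = 1.010184
d₂ = d₁ − σ√T = 1.010184 − 0.764209 = 0.245975
N(d₁) = 0.843796,  N(d₂) = 0.597149,  e^(−rT) = 0.962987
E₀ = V₀·N(d₁) − D·e^(−rT)·N(d₂)
   = 583.8463·0.843796 − 375.1661·0.962987·0.597149 = 276.909269

E0=276.9093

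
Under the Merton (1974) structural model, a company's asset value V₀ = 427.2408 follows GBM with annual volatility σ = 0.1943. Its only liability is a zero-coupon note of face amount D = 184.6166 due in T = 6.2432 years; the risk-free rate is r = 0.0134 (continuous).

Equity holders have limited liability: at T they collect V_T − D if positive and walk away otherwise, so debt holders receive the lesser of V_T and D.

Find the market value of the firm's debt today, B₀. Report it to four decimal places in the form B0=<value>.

d₁ = [ln(V₀/D) + (r + σ²/2)T] / (σ√T)
   = [ln(427.2408/184.6166) + (0.0134 + 0.5·0.1943²)·6.2432] / (0.1943·√6.2432)
   = [0.839067 + 0.201507] / 0.485486 = 2.143366
d₂ = d₁ − σ√T = 2.143366 − 0.485486 = 1.657881
N(d₁) = 0.983958,  N(d₂) = 0.951329,  e^(−rT) = 0.919745
E₀ = V₀·N(d₁) − D·e^(−rT)·N(d₂)
   = 427.2408·0.983958 − 184.6166·0.919745·0.951329 = 258.851191
B₀ = V₀ − E₀ = 427.2408 − 258.851191 = 168.389609

B0=168.3896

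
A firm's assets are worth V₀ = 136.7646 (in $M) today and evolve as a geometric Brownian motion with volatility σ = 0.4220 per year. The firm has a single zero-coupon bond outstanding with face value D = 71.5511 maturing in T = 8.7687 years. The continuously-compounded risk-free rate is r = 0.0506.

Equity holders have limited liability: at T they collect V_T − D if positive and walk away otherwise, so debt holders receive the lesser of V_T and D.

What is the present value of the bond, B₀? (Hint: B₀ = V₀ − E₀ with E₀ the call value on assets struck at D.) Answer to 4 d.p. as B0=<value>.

B0=36.6310

d₁ = [ln(V₀/D) + (r + σ²/2)T] / (σ√T)
   = [ln(136.7646/71.5511) + (0.0506 + 0.5·0.4220²)·8.7687] / (0.4220·√8.7687)
   = [0.647849 + 1.224479] / 1.249626 = 1.498311
d₂ = d₁ − σ√T = 1.498311 − 1.249626 = 0.248685
N(d₁) = 0.932974,  N(d₂) = 0.598198,  e^(−rT) = 0.641660
E₀ = V₀·N(d₁) − D·e^(−rT)·N(d₂)
   = 136.7646·0.932974 − 71.5511·0.641660·0.598198 = 100.133626
B₀ = V₀ − E₀ = 136.7646 − 100.133626 = 36.630974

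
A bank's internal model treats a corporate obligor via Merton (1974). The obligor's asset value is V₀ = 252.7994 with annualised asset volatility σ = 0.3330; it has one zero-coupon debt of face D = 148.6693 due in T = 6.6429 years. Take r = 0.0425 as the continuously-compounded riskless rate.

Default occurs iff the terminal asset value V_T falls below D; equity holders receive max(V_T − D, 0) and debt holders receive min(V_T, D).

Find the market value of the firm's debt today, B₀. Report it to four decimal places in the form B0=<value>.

B0=99.5494

d₁ = [ln(V₀/D) + (r + σ²/2)T] / (σ√T)
   = [ln(252.7994/148.6693) + (0.0425 + 0.5·0.3330²)·6.6429] / (0.3330·√6.6429)
   = [0.530872 + 0.650636] / 0.858268 = 1.376618
d₂ = d₁ − σ√T = 1.376618 − 0.858268 = 0.518349
N(d₁) = 0.915685,  N(d₂) = 0.697893,  e^(−rT) = 0.754030
E₀ = V₀·N(d₁) − D·e^(−rT)·N(d₂)
   = 252.7994·0.915685 − 148.6693·0.754030·0.697893 = 153.250017
B₀ = V₀ − E₀ = 252.7994 − 153.250017 = 99.549383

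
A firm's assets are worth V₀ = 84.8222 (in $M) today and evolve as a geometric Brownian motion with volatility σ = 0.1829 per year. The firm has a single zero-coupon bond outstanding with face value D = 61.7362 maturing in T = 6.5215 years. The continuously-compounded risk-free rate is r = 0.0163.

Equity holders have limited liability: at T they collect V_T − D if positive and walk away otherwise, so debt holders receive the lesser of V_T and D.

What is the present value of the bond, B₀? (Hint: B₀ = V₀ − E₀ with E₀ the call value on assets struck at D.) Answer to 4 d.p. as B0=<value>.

B0=52.3897

d₁ = [ln(V₀/D) + (r + σ²/2)T] / (σ√T)
   = [ln(84.8222/61.7362) + (0.0163 + 0.5·0.1829²)·6.5215] / (0.1829·√6.5215)
   = [0.317687 + 0.215380] / 0.467076 = 1.141286
d₂ = d₁ − σ√T = 1.141286 − 0.467076 = 0.674210
N(d₁) = 0.873125,  N(d₂) = 0.749911,  e^(−rT) = 0.899154
E₀ = V₀·N(d₁) − D·e^(−rT)·N(d₂)
   = 84.8222·0.873125 − 61.7362·0.899154·0.749911 = 32.432493
B₀ = V₀ − E₀ = 84.8222 − 32.432493 = 52.389707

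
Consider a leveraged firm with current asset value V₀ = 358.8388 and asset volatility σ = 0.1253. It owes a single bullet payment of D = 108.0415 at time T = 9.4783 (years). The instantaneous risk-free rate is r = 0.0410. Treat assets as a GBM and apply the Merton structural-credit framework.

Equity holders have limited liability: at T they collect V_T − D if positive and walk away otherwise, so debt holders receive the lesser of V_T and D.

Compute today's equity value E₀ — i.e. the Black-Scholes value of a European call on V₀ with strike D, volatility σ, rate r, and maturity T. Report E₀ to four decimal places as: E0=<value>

E0=285.5871

d₁ = [ln(V₀/D) + (r + σ²/2)T] / (σ√T)
   = [ln(358.8388/108.0415) + (0.0410 + 0.5·0.1253²)·9.4783] / (0.1253·√9.4783)
   = [1.200358 + 0.463015] / 0.385759 = 4.311947
d₂ = d₁ − σ√T = 4.311947 − 0.385759 = 3.926188
N(d₁) = 0.999992,  N(d₂) = 0.999957,  e^(−rT) = 0.677998
E₀ = V₀·N(d₁) − D·e^(−rT)·N(d₂)
   = 358.8388·0.999992 − 108.0415·0.677998·0.999957 = 285.587090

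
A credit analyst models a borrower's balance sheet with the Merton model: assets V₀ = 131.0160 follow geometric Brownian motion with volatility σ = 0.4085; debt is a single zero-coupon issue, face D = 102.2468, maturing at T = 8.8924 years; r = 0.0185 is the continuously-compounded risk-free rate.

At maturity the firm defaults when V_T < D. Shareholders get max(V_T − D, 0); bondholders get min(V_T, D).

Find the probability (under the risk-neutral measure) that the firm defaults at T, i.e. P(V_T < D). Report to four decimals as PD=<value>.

PD=0.6066

d₁ = [ln(V₀/D) + (r + σ²/2)T] / (σ√T)
   = [ln(131.0160/102.2468) + (0.0185 + 0.5·0.4085²)·8.8924] / (0.4085·√8.8924)
   = [0.247930 + 0.906457] / 1.218152 = 0.947654
d₂ = d₁ − σ√T = 0.947654 − 1.218152 = -0.270498
risk-neutral PD = N(−d₂) = N(0.270498) = 0.606612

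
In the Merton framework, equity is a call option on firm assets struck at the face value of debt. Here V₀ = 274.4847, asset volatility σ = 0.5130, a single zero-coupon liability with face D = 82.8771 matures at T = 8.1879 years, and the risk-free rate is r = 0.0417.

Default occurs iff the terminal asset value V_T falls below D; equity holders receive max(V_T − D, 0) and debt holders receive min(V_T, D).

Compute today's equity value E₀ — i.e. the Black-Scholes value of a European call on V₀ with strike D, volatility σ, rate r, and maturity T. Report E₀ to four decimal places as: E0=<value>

E0=227.5124

d₁ = [ln(V₀/D) + (r + σ²/2)T] / (σ√T)
   = [ln(274.4847/82.8771) + (0.0417 + 0.5·0.5130²)·8.1879] / (0.5130·√8.1879)
   = [1.197537 + 1.418836] / 1.467924 = 1.782362
d₂ = d₁ − σ√T = 1.782362 − 1.467924 = 0.314438
N(d₁) = 0.962655,  N(d₂) = 0.623406,  e^(−rT) = 0.710749
E₀ = V₀·N(d₁) − D·e^(−rT)·N(d₂)
   = 274.4847·0.962655 − 82.8771·0.710749·0.623406 = 227.512421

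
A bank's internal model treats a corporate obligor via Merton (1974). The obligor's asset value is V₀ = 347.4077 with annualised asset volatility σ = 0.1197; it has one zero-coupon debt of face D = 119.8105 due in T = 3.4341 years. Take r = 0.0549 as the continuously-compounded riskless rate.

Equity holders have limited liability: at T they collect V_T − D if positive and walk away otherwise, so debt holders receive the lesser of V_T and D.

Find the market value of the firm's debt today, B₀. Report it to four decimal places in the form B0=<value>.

B0=99.2239

d₁ = [ln(V₀/D) + (r + σ²/2)T] / (σ√T)
   = [ln(347.4077/119.8105) + (0.0549 + 0.5·0.1197²)·3.4341] / (0.1197·√3.4341)
   = [1.064588 + 0.213134] / 0.221820 = 5.760175
d₂ = d₁ − σ√T = 5.760175 − 0.221820 = 5.538355
N(d₁) = 1.000000,  N(d₂) = 1.000000,  e^(−rT) = 0.828174
E₀ = V₀·N(d₁) − D·e^(−rT)·N(d₂)
   = 347.4077·1.000000 − 119.8105·0.828174·1.000000 = 248.183768
B₀ = V₀ − E₀ = 347.4077 − 248.183768 = 99.223932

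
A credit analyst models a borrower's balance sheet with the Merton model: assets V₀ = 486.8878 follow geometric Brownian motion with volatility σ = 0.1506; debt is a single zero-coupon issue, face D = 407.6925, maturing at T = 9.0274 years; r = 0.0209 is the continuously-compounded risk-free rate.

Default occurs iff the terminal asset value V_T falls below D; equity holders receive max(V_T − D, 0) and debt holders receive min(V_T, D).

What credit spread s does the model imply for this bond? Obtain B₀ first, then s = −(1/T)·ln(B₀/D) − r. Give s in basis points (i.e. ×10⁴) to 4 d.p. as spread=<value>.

spread=72.4295

d₁ = [ln(V₀/D) + (r + σ²/2)T] / (σ√T)
   = [ln(486.8878/407.6925) + (0.0209 + 0.5·0.1506²)·9.0274] / (0.1506·√9.0274)
   = [0.177520 + 0.291045] / 0.452487 = 1.035533
d₂ = d₁ − σ√T = 1.035533 − 0.452487 = 0.583046
N(d₁) = 0.849790,  N(d₂) = 0.720069,  e^(−rT) = 0.828058
E₀ = V₀·N(d₁) − D·e^(−rT)·N(d₂)
   = 486.8878·0.849790 − 407.6925·0.828058·0.720069 = 170.662311
B₀ = V₀ − E₀ = 486.8878 − 170.662311 = 316.225489
spread = −(1/T)·ln(B₀/D) − r = −(1/9.0274)·ln(316.225489/407.6925) − 0.0209 = 0.00724295
in basis points: 0.00724295 × 10⁴ = 72.4295 bp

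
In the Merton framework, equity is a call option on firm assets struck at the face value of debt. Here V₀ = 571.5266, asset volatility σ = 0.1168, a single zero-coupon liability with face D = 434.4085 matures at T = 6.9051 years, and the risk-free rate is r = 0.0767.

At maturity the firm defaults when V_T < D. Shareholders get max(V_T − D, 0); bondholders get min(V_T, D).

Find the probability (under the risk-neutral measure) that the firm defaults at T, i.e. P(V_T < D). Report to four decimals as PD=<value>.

PD=0.0068

d₁ = [ln(V₀/D) + (r + σ²/2)T] / (σ√T)
   = [ln(571.5266/434.4085) + (0.0767 + 0.5·0.1168²)·6.9051] / (0.1168·√6.9051)
   = [0.274326 + 0.576722] / 0.306922 = 2.772847
d₂ = d₁ − σ√T = 2.772847 − 0.306922 = 2.465925
risk-neutral PD = N(−d₂) = N(-2.465925) = 0.006833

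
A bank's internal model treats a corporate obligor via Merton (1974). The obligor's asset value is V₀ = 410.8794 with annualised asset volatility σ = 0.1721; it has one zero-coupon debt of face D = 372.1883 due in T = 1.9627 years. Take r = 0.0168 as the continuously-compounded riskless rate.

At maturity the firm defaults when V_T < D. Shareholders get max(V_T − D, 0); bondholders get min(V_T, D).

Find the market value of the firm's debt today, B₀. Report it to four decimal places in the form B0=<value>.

d₁ = [ln(V₀/D) + (r + σ²/2)T] / (σ√T)
   = [ln(410.8794/372.1883) + (0.0168 + 0.5·0.1721²)·1.9627] / (0.1721·√1.9627)
   = [0.098900 + 0.062039] / 0.241106 = 0.667504
d₂ = d₁ − σ√T = 0.667504 − 0.241106 = 0.426398
N(d₁) = 0.747775,  N(d₂) = 0.665091,  e^(−rT) = 0.967564
E₀ = V₀·N(d₁) − D·e^(−rT)·N(d₂)
   = 410.8794·0.747775 − 372.1883·0.967564·0.665091 = 67.735258
B₀ = V₀ − E₀ = 410.8794 − 67.735258 = 343.144142

B0=343.1441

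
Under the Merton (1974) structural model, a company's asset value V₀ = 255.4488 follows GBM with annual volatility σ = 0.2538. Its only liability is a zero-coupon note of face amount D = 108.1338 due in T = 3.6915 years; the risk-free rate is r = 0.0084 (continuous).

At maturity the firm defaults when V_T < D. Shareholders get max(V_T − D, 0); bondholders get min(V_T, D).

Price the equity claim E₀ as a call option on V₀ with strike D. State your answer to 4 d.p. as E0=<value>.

E0=151.6580

d₁ = [ln(V₀/D) + (r + σ²/2)T] / (σ√T)
   = [ln(255.4488/108.1338) + (0.0084 + 0.5·0.2538²)·3.6915] / (0.2538·√3.6915)
   = [0.859653 + 0.149902] / 0.487633 = 2.070316
d₂ = d₁ − σ√T = 2.070316 − 0.487633 = 1.582683
N(d₁) = 0.980789,  N(d₂) = 0.943253,  e^(−rT) = 0.969467
E₀ = V₀·N(d₁) − D·e^(−rT)·N(d₂)
   = 255.4488·0.980789 − 108.1338·0.969467·0.943253 = 151.657997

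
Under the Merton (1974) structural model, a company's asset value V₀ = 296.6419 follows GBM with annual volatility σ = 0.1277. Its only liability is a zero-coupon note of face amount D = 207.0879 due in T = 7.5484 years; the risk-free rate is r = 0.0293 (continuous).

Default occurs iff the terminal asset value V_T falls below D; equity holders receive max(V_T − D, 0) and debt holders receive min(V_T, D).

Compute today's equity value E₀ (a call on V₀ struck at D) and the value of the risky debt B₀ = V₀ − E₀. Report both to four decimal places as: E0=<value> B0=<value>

d₁ = [ln(V₀/D) + (r + σ²/2)T] / (σ√T)
   = [ln(296.6419/207.0879) + (0.0293 + 0.5·0.1277²)·7.5484] / (0.1277·√7.5484)
   = [0.359382 + 0.282715] / 0.350847 = 1.830133
d₂ = d₁ − σ√T = 1.830133 − 0.350847 = 1.479285
N(d₁) = 0.966385,  N(d₂) = 0.930468,  e^(−rT) = 0.801582
E₀ = V₀·N(d₁) − D·e^(−rT)·N(d₂)
   = 296.6419·0.966385 − 207.0879·0.801582·0.930468 = 132.214529
B₀ = V₀ − E₀ = 296.6419 − 132.214529 = 164.427371

E0=132.2145 B0=164.4274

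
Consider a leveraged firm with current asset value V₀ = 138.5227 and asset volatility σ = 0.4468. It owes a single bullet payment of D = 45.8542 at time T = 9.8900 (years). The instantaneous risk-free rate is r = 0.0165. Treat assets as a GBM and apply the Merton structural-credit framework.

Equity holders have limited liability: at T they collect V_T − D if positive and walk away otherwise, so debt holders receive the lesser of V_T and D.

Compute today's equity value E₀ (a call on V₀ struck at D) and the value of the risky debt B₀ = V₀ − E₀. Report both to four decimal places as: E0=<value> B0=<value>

E0=108.4478 B0=30.0749

d₁ = [ln(V₀/D) + (r + σ²/2)T] / (σ√T)
   = [ln(138.5227/45.8542) + (0.0165 + 0.5·0.4468²)·9.8900] / (0.4468·√9.8900)
   = [1.105567 + 1.150357] / 1.405113 = 1.605510
d₂ = d₁ − σ√T = 1.605510 − 1.405113 = 0.200397
N(d₁) = 0.945809,  N(d₂) = 0.579415,  e^(−rT) = 0.849434
E₀ = V₀·N(d₁) − D·e^(−rT)·N(d₂)
   = 138.5227·0.945809 − 45.8542·0.849434·0.579415 = 108.447765
B₀ = V₀ − E₀ = 138.5227 − 108.447765 = 30.074935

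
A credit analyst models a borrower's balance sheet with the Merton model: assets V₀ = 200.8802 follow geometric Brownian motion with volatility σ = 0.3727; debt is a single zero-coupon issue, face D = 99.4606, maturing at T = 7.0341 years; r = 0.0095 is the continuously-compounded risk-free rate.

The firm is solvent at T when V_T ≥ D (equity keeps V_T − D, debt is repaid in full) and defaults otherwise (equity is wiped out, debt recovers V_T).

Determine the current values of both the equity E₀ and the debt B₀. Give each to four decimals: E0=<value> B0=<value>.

E0=123.5540 B0=77.3262

d₁ = [ln(V₀/D) + (r + σ²/2)T] / (σ√T)
   = [ln(200.8802/99.4606) + (0.0095 + 0.5·0.3727²)·7.0341] / (0.3727·√7.0341)
   = [0.702947 + 0.555361] / 0.988470 = 1.272985
d₂ = d₁ − σ√T = 1.272985 − 0.988470 = 0.284515
N(d₁) = 0.898488,  N(d₂) = 0.611992,  e^(−rT) = 0.935360
E₀ = V₀·N(d₁) − D·e^(−rT)·N(d₂)
   = 200.8802·0.898488 − 99.4606·0.935360·0.611992 = 123.554010
B₀ = V₀ − E₀ = 200.8802 − 123.554010 = 77.326190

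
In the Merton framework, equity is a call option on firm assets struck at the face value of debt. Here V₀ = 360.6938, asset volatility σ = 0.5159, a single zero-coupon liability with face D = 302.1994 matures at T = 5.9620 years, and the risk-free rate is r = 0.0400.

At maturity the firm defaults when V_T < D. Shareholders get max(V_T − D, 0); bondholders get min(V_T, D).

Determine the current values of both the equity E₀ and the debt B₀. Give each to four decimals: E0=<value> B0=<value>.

d₁ = [ln(V₀/D) + (r + σ²/2)T] / (σ√T)
   = [ln(360.6938/302.1994) + (0.0400 + 0.5·0.5159²)·5.9620] / (0.5159·√5.9620)
   = [0.176942 + 1.031882] / 1.259684 = 0.959625
d₂ = d₁ − σ√T = 0.959625 − 1.259684 = -0.300059
N(d₁) = 0.831378,  N(d₂) = 0.382066,  e^(−rT) = 0.787824
E₀ = V₀·N(d₁) − D·e^(−rT)·N(d₂)
   = 360.6938·0.831378 − 302.1994·0.787824·0.382066 = 208.910547
B₀ = V₀ − E₀ = 360.6938 − 208.910547 = 151.783253

E0=208.9105 B0=151.7833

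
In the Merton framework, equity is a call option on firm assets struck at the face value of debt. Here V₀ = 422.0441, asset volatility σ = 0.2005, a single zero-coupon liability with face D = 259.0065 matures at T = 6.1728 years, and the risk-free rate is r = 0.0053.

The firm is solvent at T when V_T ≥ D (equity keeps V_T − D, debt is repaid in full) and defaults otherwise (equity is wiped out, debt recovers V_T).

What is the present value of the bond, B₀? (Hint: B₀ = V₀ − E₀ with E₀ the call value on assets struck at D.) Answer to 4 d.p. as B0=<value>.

B0=238.5524

d₁ = [ln(V₀/D) + (r + σ²/2)T] / (σ√T)
   = [ln(422.0441/259.0065) + (0.0053 + 0.5·0.2005²)·6.1728] / (0.2005·√6.1728)
   = [0.488257 + 0.156790] / 0.498145 = 1.294898
d₂ = d₁ − σ√T = 1.294898 − 0.498145 = 0.796753
N(d₁) = 0.902322,  N(d₂) = 0.787203,  e^(−rT) = 0.967814
E₀ = V₀·N(d₁) − D·e^(−rT)·N(d₂)
   = 422.0441·0.902322 − 259.0065·0.967814·0.787203 = 183.491664
B₀ = V₀ − E₀ = 422.0441 − 183.491664 = 238.552436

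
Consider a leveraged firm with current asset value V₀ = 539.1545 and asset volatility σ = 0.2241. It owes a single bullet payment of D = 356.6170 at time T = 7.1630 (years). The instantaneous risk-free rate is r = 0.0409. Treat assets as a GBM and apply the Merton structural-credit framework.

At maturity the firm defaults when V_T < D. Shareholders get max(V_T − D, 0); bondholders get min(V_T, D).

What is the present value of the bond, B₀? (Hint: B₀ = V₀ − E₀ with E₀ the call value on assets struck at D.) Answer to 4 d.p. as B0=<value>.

B0=253.1078

d₁ = [ln(V₀/D) + (r + σ²/2)T] / (σ√T)
   = [ln(539.1545/356.6170) + (0.0409 + 0.5·0.2241²)·7.1630] / (0.2241·√7.1630)
   = [0.413340 + 0.472833] / 0.599776 = 1.477505
d₂ = d₁ − σ√T = 1.477505 − 0.599776 = 0.877728
N(d₁) = 0.930230,  N(d₂) = 0.809954,  e^(−rT) = 0.746047
E₀ = V₀·N(d₁) − D·e^(−rT)·N(d₂)
   = 539.1545·0.930230 − 356.6170·0.746047·0.809954 = 286.046748
B₀ = V₀ − E₀ = 539.1545 − 286.046748 = 253.107752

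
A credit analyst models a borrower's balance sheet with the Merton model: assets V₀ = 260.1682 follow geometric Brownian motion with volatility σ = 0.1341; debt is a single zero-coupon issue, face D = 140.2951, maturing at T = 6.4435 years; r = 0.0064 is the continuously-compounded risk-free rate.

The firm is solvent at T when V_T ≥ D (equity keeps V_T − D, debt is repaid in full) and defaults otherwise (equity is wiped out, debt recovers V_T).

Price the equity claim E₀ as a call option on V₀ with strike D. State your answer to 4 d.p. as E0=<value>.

E0=126.1758

d₁ = [ln(V₀/D) + (r + σ²/2)T] / (σ√T)
   = [ln(260.1682/140.2951) + (0.0064 + 0.5·0.1341²)·6.4435] / (0.1341·√6.4435)
   = [0.617580 + 0.099175] / 0.340400 = 2.105624
d₂ = d₁ − σ√T = 2.105624 − 0.340400 = 1.765224
N(d₁) = 0.982382,  N(d₂) = 0.961237,  e^(−rT) = 0.959600
E₀ = V₀·N(d₁) − D·e^(−rT)·N(d₂)
   = 260.1682·0.982382 − 140.2951·0.959600·0.961237 = 126.175763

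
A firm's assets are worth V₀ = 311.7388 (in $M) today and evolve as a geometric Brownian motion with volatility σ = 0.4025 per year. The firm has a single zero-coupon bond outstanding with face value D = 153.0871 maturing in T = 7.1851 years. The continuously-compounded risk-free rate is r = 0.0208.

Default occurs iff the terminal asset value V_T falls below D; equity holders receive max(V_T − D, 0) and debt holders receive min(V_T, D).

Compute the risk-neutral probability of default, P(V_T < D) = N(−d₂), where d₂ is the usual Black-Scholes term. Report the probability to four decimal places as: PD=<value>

d₁ = [ln(V₀/D) + (r + σ²/2)T] / (σ√T)
   = [ln(311.7388/153.0871) + (0.0208 + 0.5·0.4025²)·7.1851] / (0.4025·√7.1851)
   = [0.711159 + 0.731466] / 1.078903 = 1.337122
d₂ = d₁ − σ√T = 1.337122 − 1.078903 = 0.258219
risk-neutral PD = N(−d₂) = N(-0.258219) = 0.398119

PD=0.3981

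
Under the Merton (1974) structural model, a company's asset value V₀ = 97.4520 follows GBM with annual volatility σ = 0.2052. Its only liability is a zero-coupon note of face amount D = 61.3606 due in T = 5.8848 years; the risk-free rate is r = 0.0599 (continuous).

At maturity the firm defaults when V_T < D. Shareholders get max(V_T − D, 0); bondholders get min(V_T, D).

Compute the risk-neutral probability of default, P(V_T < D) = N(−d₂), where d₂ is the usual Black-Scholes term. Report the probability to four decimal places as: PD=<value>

PD=0.0825

d₁ = [ln(V₀/D) + (r + σ²/2)T] / (σ√T)
   = [ln(97.4520/61.3606) + (0.0599 + 0.5·0.2052²)·5.8848] / (0.2052·√5.8848)
   = [0.462592 + 0.476395] / 0.497787 = 1.886325
d₂ = d₁ − σ√T = 1.886325 − 0.497787 = 1.388538
risk-neutral PD = N(−d₂) = N(-1.388538) = 0.082487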